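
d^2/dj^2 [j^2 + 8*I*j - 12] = 2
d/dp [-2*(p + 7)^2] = -4*p - 28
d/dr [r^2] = 2*r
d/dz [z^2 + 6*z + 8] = 2*z + 6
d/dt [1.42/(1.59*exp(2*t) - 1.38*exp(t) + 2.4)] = (1.9596 - 4.5156*exp(t))*exp(t)/(1.59*exp(2*t) - 1.38*exp(t) + 2.4)^2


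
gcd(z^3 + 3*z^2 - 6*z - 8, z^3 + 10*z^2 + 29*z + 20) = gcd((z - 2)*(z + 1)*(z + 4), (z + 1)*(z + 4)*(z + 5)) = z^2 + 5*z + 4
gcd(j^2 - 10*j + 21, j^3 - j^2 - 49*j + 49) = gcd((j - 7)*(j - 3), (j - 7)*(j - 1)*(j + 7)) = j - 7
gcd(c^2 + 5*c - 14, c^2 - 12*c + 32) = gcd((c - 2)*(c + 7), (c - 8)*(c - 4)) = 1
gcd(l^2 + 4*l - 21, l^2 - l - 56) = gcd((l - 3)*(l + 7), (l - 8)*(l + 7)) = l + 7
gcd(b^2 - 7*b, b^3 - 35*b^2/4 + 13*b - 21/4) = b - 7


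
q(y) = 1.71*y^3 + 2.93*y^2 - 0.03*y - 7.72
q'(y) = 5.13*y^2 + 5.86*y - 0.03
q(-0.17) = -7.64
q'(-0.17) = -0.88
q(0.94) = -3.74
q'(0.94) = 10.01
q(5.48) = 361.51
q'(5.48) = 186.14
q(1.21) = -0.44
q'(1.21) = 14.57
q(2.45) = 34.94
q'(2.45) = 45.12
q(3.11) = 71.96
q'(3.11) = 67.81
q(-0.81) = -6.68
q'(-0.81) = -1.41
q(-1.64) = -7.33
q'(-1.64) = 4.16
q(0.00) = -7.72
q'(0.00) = -0.03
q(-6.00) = -271.42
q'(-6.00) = 149.49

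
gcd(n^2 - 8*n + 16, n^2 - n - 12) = n - 4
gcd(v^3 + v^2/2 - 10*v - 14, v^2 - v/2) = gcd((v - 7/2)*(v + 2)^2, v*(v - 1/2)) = 1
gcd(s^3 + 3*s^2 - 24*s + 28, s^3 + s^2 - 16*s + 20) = s^2 - 4*s + 4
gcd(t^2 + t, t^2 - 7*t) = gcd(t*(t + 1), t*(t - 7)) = t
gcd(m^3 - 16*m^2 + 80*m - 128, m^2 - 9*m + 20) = m - 4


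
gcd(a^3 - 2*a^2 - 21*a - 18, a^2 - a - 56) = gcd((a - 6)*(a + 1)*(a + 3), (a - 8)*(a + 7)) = 1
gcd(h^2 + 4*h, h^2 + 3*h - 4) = h + 4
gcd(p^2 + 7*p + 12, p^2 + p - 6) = p + 3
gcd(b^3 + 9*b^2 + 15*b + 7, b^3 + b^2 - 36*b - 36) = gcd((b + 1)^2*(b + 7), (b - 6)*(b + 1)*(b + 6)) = b + 1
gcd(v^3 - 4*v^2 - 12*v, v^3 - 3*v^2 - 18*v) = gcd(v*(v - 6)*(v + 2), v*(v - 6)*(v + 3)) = v^2 - 6*v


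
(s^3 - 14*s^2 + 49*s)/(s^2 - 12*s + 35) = s*(s - 7)/(s - 5)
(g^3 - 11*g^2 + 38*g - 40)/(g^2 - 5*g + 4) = (g^2 - 7*g + 10)/(g - 1)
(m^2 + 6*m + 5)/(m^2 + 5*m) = (m + 1)/m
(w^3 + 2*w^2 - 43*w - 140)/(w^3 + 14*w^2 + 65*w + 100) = (w - 7)/(w + 5)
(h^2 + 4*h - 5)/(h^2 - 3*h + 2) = (h + 5)/(h - 2)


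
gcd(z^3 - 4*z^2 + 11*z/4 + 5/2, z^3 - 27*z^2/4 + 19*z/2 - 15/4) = 1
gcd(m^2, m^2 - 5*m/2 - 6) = 1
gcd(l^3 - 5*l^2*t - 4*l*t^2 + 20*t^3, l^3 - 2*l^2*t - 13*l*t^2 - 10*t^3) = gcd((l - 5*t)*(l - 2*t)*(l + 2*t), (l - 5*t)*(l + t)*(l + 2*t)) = -l^2 + 3*l*t + 10*t^2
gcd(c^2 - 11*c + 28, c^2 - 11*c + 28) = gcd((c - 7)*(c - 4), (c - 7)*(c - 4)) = c^2 - 11*c + 28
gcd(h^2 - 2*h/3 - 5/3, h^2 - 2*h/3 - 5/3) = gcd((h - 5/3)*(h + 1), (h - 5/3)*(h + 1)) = h^2 - 2*h/3 - 5/3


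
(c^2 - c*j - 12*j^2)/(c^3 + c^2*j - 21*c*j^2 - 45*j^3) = (c - 4*j)/(c^2 - 2*c*j - 15*j^2)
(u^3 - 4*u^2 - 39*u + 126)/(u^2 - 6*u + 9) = (u^2 - u - 42)/(u - 3)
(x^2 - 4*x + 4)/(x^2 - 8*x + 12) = (x - 2)/(x - 6)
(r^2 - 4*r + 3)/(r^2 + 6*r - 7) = (r - 3)/(r + 7)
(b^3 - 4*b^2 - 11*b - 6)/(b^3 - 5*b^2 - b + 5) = (b^2 - 5*b - 6)/(b^2 - 6*b + 5)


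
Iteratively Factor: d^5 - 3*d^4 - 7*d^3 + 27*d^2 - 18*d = (d - 2)*(d^4 - d^3 - 9*d^2 + 9*d) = (d - 2)*(d + 3)*(d^3 - 4*d^2 + 3*d) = (d - 2)*(d - 1)*(d + 3)*(d^2 - 3*d) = (d - 3)*(d - 2)*(d - 1)*(d + 3)*(d)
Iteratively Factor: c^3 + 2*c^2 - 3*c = (c)*(c^2 + 2*c - 3) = c*(c + 3)*(c - 1)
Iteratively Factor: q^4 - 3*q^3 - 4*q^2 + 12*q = (q - 2)*(q^3 - q^2 - 6*q) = q*(q - 2)*(q^2 - q - 6) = q*(q - 3)*(q - 2)*(q + 2)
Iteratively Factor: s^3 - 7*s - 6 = (s + 2)*(s^2 - 2*s - 3) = (s - 3)*(s + 2)*(s + 1)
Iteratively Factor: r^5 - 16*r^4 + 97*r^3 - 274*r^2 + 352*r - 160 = (r - 5)*(r^4 - 11*r^3 + 42*r^2 - 64*r + 32) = (r - 5)*(r - 2)*(r^3 - 9*r^2 + 24*r - 16) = (r - 5)*(r - 2)*(r - 1)*(r^2 - 8*r + 16) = (r - 5)*(r - 4)*(r - 2)*(r - 1)*(r - 4)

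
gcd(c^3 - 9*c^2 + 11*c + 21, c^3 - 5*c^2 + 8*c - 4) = 1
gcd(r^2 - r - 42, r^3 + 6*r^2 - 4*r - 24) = r + 6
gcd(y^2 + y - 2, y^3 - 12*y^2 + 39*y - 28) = y - 1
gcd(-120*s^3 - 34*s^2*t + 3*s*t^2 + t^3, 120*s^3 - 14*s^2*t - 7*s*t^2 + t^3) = 24*s^2 + 2*s*t - t^2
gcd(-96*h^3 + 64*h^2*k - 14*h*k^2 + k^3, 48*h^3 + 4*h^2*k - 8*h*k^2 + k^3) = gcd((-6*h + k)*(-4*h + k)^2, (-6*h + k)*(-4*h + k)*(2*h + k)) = 24*h^2 - 10*h*k + k^2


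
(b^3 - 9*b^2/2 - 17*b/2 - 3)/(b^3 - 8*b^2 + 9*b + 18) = (b + 1/2)/(b - 3)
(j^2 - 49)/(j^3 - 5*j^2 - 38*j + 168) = (j + 7)/(j^2 + 2*j - 24)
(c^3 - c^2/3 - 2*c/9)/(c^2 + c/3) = c - 2/3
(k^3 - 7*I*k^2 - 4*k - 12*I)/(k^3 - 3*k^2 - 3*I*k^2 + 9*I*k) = (k^3 - 7*I*k^2 - 4*k - 12*I)/(k*(k^2 - 3*k - 3*I*k + 9*I))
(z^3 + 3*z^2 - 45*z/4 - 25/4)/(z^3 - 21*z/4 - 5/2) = (z + 5)/(z + 2)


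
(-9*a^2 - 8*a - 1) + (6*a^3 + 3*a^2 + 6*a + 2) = 6*a^3 - 6*a^2 - 2*a + 1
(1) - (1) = 0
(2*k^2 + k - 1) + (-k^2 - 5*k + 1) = k^2 - 4*k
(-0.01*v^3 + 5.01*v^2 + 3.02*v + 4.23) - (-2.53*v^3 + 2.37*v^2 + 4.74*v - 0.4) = 2.52*v^3 + 2.64*v^2 - 1.72*v + 4.63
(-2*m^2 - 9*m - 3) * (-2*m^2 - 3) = 4*m^4 + 18*m^3 + 12*m^2 + 27*m + 9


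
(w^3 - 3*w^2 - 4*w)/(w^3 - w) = (w - 4)/(w - 1)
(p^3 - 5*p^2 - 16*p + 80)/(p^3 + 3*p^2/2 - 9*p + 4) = 2*(p^2 - 9*p + 20)/(2*p^2 - 5*p + 2)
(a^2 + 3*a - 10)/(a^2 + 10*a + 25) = (a - 2)/(a + 5)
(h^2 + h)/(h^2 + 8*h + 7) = h/(h + 7)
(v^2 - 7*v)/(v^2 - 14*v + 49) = v/(v - 7)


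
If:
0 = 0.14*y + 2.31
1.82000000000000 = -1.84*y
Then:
No Solution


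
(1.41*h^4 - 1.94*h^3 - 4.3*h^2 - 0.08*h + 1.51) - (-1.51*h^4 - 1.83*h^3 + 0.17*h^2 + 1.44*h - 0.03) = 2.92*h^4 - 0.11*h^3 - 4.47*h^2 - 1.52*h + 1.54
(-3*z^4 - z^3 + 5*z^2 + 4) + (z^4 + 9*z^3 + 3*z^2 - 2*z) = -2*z^4 + 8*z^3 + 8*z^2 - 2*z + 4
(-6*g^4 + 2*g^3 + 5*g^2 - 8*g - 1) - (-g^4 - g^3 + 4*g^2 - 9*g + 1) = -5*g^4 + 3*g^3 + g^2 + g - 2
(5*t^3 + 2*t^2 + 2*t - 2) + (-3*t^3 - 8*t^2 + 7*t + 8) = 2*t^3 - 6*t^2 + 9*t + 6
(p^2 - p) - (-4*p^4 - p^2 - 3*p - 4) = 4*p^4 + 2*p^2 + 2*p + 4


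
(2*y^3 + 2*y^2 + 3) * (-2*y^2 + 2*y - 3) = -4*y^5 - 2*y^3 - 12*y^2 + 6*y - 9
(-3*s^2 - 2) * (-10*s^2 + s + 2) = 30*s^4 - 3*s^3 + 14*s^2 - 2*s - 4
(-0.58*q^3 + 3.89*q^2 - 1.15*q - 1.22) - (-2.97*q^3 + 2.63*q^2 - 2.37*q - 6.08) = 2.39*q^3 + 1.26*q^2 + 1.22*q + 4.86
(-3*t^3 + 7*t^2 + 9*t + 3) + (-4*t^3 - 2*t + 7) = -7*t^3 + 7*t^2 + 7*t + 10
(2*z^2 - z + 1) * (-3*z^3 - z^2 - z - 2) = -6*z^5 + z^4 - 4*z^3 - 4*z^2 + z - 2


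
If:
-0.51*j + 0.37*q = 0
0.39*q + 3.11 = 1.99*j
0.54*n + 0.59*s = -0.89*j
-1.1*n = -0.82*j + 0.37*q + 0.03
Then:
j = 2.14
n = 0.58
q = 2.95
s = -3.76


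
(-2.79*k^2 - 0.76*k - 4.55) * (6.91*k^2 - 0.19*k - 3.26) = -19.2789*k^4 - 4.7215*k^3 - 22.2007*k^2 + 3.3421*k + 14.833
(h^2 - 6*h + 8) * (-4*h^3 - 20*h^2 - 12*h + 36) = -4*h^5 + 4*h^4 + 76*h^3 - 52*h^2 - 312*h + 288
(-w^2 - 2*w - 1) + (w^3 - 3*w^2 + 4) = w^3 - 4*w^2 - 2*w + 3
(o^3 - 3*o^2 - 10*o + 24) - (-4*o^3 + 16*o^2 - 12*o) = 5*o^3 - 19*o^2 + 2*o + 24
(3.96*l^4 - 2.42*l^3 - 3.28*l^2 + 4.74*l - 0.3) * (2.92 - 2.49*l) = -9.8604*l^5 + 17.589*l^4 + 1.1008*l^3 - 21.3802*l^2 + 14.5878*l - 0.876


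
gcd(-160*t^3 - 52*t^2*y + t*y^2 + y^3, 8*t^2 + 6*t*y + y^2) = 4*t + y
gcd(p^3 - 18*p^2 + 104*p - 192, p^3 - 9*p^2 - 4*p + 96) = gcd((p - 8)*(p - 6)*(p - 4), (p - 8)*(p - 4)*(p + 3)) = p^2 - 12*p + 32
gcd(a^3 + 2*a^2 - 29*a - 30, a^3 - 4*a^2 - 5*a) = a^2 - 4*a - 5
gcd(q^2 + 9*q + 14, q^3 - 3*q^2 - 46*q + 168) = q + 7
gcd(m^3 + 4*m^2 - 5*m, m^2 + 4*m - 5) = m^2 + 4*m - 5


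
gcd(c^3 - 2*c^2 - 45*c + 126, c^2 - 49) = c + 7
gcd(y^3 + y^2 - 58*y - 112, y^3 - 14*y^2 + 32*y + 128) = y^2 - 6*y - 16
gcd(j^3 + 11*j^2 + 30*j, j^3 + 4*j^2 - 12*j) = j^2 + 6*j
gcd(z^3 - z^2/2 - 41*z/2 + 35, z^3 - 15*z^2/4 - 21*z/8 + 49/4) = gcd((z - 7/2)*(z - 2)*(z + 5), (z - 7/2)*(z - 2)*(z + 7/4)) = z^2 - 11*z/2 + 7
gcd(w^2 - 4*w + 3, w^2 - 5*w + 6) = w - 3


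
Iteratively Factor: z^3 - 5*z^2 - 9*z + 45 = (z + 3)*(z^2 - 8*z + 15) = (z - 3)*(z + 3)*(z - 5)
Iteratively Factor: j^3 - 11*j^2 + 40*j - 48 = (j - 4)*(j^2 - 7*j + 12) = (j - 4)^2*(j - 3)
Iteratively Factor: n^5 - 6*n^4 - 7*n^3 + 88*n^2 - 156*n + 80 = (n - 5)*(n^4 - n^3 - 12*n^2 + 28*n - 16) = (n - 5)*(n - 2)*(n^3 + n^2 - 10*n + 8) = (n - 5)*(n - 2)*(n - 1)*(n^2 + 2*n - 8) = (n - 5)*(n - 2)^2*(n - 1)*(n + 4)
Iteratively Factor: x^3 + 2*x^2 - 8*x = (x)*(x^2 + 2*x - 8) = x*(x + 4)*(x - 2)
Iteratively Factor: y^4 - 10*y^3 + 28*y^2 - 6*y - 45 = (y - 3)*(y^3 - 7*y^2 + 7*y + 15) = (y - 3)^2*(y^2 - 4*y - 5) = (y - 3)^2*(y + 1)*(y - 5)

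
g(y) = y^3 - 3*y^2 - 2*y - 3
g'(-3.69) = 60.99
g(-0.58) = -3.04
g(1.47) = -9.25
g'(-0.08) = -1.50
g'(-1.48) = 13.45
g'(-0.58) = 2.49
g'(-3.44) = 54.14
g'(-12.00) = 502.00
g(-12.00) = -2139.00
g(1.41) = -8.98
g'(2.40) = 0.88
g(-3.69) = -86.71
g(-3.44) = -72.33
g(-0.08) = -2.86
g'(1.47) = -4.34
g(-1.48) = -9.85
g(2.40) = -11.26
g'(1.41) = -4.50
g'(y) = 3*y^2 - 6*y - 2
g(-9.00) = -957.00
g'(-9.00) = 295.00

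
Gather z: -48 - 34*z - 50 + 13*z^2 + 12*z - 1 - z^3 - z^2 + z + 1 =-z^3 + 12*z^2 - 21*z - 98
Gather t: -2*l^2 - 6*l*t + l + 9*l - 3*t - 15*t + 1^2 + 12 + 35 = -2*l^2 + 10*l + t*(-6*l - 18) + 48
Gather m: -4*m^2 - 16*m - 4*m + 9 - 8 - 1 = -4*m^2 - 20*m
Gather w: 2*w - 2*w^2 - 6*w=-2*w^2 - 4*w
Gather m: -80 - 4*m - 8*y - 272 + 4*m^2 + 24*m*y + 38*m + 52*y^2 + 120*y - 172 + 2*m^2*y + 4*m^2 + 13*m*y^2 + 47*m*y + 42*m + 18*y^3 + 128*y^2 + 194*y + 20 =m^2*(2*y + 8) + m*(13*y^2 + 71*y + 76) + 18*y^3 + 180*y^2 + 306*y - 504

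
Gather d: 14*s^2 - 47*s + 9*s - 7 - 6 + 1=14*s^2 - 38*s - 12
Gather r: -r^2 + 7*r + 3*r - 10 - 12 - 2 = -r^2 + 10*r - 24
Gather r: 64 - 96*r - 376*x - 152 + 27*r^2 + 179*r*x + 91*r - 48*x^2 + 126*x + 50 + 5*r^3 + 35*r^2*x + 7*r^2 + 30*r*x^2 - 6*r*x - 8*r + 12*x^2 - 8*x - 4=5*r^3 + r^2*(35*x + 34) + r*(30*x^2 + 173*x - 13) - 36*x^2 - 258*x - 42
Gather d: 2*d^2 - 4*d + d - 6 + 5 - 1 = 2*d^2 - 3*d - 2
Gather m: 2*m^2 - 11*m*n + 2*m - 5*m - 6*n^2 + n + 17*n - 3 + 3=2*m^2 + m*(-11*n - 3) - 6*n^2 + 18*n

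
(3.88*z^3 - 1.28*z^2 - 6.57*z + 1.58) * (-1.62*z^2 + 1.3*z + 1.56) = -6.2856*z^5 + 7.1176*z^4 + 15.0322*z^3 - 13.0974*z^2 - 8.1952*z + 2.4648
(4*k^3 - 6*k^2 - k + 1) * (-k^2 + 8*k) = -4*k^5 + 38*k^4 - 47*k^3 - 9*k^2 + 8*k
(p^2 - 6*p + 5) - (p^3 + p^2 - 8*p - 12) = -p^3 + 2*p + 17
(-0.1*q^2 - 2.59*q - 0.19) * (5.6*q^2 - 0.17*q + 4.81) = -0.56*q^4 - 14.487*q^3 - 1.1047*q^2 - 12.4256*q - 0.9139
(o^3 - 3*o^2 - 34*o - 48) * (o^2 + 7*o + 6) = o^5 + 4*o^4 - 49*o^3 - 304*o^2 - 540*o - 288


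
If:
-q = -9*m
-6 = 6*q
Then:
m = -1/9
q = -1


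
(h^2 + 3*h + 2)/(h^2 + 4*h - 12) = (h^2 + 3*h + 2)/(h^2 + 4*h - 12)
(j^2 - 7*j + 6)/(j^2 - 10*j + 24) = (j - 1)/(j - 4)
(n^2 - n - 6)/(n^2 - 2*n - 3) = (n + 2)/(n + 1)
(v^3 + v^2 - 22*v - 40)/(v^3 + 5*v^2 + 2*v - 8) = (v - 5)/(v - 1)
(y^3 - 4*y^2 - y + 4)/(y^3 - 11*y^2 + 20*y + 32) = (y - 1)/(y - 8)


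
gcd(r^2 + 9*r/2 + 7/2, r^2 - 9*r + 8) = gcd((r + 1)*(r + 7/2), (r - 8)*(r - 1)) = 1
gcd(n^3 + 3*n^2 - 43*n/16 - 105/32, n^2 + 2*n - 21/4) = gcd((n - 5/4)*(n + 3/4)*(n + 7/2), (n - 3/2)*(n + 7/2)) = n + 7/2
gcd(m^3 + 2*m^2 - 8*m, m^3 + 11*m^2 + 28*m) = m^2 + 4*m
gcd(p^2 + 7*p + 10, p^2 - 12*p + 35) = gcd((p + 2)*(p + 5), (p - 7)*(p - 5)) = 1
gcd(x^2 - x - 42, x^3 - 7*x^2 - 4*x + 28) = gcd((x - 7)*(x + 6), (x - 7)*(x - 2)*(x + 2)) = x - 7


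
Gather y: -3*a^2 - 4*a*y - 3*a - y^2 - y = -3*a^2 - 3*a - y^2 + y*(-4*a - 1)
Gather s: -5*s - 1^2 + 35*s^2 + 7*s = 35*s^2 + 2*s - 1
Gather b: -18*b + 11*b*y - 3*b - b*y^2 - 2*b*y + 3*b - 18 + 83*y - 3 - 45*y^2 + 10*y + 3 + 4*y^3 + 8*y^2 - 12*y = b*(-y^2 + 9*y - 18) + 4*y^3 - 37*y^2 + 81*y - 18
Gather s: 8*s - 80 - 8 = 8*s - 88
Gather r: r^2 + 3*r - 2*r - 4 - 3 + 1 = r^2 + r - 6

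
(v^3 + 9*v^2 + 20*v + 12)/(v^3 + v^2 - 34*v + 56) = (v^3 + 9*v^2 + 20*v + 12)/(v^3 + v^2 - 34*v + 56)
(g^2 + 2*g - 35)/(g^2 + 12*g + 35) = (g - 5)/(g + 5)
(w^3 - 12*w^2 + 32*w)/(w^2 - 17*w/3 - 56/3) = 3*w*(w - 4)/(3*w + 7)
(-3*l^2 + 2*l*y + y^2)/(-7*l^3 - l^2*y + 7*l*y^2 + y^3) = (3*l + y)/(7*l^2 + 8*l*y + y^2)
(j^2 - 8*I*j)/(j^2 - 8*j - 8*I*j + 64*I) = j/(j - 8)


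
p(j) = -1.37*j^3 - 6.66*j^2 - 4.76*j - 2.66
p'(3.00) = -81.71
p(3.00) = -113.87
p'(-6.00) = -72.80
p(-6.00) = 82.06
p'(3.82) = -115.62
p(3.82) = -194.40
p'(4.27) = -136.57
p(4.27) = -251.08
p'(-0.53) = 1.15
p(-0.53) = -1.80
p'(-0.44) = 0.31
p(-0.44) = -1.74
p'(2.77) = -73.19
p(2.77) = -96.06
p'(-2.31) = 4.08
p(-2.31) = -10.32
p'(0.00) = -4.76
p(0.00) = -2.66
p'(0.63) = -14.78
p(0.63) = -8.64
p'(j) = -4.11*j^2 - 13.32*j - 4.76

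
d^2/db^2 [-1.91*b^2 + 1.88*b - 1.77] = -3.82000000000000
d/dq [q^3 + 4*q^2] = q*(3*q + 8)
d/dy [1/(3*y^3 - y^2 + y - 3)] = (-9*y^2 + 2*y - 1)/(3*y^3 - y^2 + y - 3)^2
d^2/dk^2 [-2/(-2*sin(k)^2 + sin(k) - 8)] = 2*(-16*sin(k)^4 + 6*sin(k)^3 + 87*sin(k)^2 - 20*sin(k) - 30)/(-sin(k) - cos(2*k) + 9)^3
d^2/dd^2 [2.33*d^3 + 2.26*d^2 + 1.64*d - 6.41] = 13.98*d + 4.52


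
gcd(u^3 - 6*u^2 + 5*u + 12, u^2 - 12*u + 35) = 1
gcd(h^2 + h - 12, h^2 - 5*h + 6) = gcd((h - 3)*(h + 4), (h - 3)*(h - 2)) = h - 3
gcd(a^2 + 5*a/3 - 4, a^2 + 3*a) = a + 3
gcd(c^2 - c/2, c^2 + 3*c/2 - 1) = c - 1/2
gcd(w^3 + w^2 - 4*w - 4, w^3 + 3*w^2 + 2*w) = w^2 + 3*w + 2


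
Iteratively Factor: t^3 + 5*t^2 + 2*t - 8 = (t + 4)*(t^2 + t - 2) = (t + 2)*(t + 4)*(t - 1)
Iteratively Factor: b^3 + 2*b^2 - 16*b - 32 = (b + 4)*(b^2 - 2*b - 8) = (b - 4)*(b + 4)*(b + 2)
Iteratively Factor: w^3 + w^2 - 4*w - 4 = (w + 1)*(w^2 - 4) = (w + 1)*(w + 2)*(w - 2)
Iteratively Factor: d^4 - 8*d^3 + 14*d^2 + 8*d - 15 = (d + 1)*(d^3 - 9*d^2 + 23*d - 15) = (d - 1)*(d + 1)*(d^2 - 8*d + 15) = (d - 5)*(d - 1)*(d + 1)*(d - 3)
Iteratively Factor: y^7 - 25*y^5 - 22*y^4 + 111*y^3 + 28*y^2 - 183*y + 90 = (y - 5)*(y^6 + 5*y^5 - 22*y^3 + y^2 + 33*y - 18) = (y - 5)*(y - 1)*(y^5 + 6*y^4 + 6*y^3 - 16*y^2 - 15*y + 18) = (y - 5)*(y - 1)*(y + 3)*(y^4 + 3*y^3 - 3*y^2 - 7*y + 6) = (y - 5)*(y - 1)*(y + 3)^2*(y^3 - 3*y + 2) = (y - 5)*(y - 1)^2*(y + 3)^2*(y^2 + y - 2) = (y - 5)*(y - 1)^3*(y + 3)^2*(y + 2)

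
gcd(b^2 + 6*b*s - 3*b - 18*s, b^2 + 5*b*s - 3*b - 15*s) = b - 3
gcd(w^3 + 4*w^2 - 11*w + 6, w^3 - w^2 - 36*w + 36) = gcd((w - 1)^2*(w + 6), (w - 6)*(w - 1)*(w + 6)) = w^2 + 5*w - 6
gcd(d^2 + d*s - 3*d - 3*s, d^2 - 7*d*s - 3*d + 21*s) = d - 3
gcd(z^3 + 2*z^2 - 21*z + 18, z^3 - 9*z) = z - 3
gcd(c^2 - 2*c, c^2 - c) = c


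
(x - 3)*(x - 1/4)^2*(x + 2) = x^4 - 3*x^3/2 - 87*x^2/16 + 47*x/16 - 3/8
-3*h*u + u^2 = u*(-3*h + u)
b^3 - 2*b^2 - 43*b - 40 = (b - 8)*(b + 1)*(b + 5)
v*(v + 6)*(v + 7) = v^3 + 13*v^2 + 42*v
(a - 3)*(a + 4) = a^2 + a - 12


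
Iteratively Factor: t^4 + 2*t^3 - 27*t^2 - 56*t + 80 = (t - 5)*(t^3 + 7*t^2 + 8*t - 16) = (t - 5)*(t - 1)*(t^2 + 8*t + 16) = (t - 5)*(t - 1)*(t + 4)*(t + 4)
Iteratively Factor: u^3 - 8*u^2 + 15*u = (u - 5)*(u^2 - 3*u) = u*(u - 5)*(u - 3)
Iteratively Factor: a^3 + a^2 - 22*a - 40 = (a + 2)*(a^2 - a - 20) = (a - 5)*(a + 2)*(a + 4)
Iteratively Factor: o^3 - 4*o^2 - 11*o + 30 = (o - 2)*(o^2 - 2*o - 15) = (o - 2)*(o + 3)*(o - 5)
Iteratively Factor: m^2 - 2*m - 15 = (m + 3)*(m - 5)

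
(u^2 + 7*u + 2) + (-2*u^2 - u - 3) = -u^2 + 6*u - 1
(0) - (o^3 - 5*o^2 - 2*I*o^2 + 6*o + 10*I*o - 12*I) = -o^3 + 5*o^2 + 2*I*o^2 - 6*o - 10*I*o + 12*I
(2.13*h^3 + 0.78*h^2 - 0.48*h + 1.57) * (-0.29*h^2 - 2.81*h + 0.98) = -0.6177*h^5 - 6.2115*h^4 + 0.0347999999999993*h^3 + 1.6579*h^2 - 4.8821*h + 1.5386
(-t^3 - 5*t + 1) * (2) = -2*t^3 - 10*t + 2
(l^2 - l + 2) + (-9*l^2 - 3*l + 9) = -8*l^2 - 4*l + 11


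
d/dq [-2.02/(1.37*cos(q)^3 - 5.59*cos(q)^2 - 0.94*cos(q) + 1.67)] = (-8.3022*cos(q)^2 + 22.5836*cos(q) + 1.8988)*sin(q)/(1.37*cos(q)^3 - 5.59*cos(q)^2 - 0.94*cos(q) + 1.67)^2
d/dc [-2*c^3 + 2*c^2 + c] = -6*c^2 + 4*c + 1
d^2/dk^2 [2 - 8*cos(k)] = 8*cos(k)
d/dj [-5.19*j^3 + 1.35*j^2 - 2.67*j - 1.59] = -15.57*j^2 + 2.7*j - 2.67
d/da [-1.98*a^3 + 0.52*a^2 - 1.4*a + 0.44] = -5.94*a^2 + 1.04*a - 1.4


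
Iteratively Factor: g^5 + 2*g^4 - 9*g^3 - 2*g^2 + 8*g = (g)*(g^4 + 2*g^3 - 9*g^2 - 2*g + 8) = g*(g - 1)*(g^3 + 3*g^2 - 6*g - 8) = g*(g - 1)*(g + 4)*(g^2 - g - 2) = g*(g - 2)*(g - 1)*(g + 4)*(g + 1)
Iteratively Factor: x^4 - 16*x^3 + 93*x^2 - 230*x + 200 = (x - 4)*(x^3 - 12*x^2 + 45*x - 50) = (x - 5)*(x - 4)*(x^2 - 7*x + 10) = (x - 5)^2*(x - 4)*(x - 2)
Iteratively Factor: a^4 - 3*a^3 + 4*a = (a + 1)*(a^3 - 4*a^2 + 4*a) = a*(a + 1)*(a^2 - 4*a + 4) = a*(a - 2)*(a + 1)*(a - 2)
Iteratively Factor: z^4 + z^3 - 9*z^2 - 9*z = (z)*(z^3 + z^2 - 9*z - 9) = z*(z + 3)*(z^2 - 2*z - 3) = z*(z - 3)*(z + 3)*(z + 1)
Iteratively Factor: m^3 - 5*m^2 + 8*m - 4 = (m - 2)*(m^2 - 3*m + 2) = (m - 2)*(m - 1)*(m - 2)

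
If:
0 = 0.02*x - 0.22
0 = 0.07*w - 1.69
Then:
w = 24.14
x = 11.00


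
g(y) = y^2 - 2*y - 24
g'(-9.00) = -20.00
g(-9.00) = 75.00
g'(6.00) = 10.00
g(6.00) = 0.00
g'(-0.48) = -2.96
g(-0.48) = -22.81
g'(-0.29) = -2.58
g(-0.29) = -23.34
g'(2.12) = 2.24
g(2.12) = -23.75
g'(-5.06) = -12.12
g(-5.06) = 11.72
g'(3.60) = 5.20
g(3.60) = -18.24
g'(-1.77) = -5.54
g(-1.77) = -17.33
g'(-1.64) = -5.28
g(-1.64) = -18.03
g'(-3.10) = -8.20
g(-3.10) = -8.19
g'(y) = 2*y - 2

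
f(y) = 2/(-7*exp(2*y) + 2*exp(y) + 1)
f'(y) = 2*(14*exp(2*y) - 2*exp(y))/(-7*exp(2*y) + 2*exp(y) + 1)^2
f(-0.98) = 2.62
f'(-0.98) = 4.18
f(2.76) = -0.00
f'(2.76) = 0.00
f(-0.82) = 3.82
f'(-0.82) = 13.42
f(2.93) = -0.00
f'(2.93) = 0.00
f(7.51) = -0.00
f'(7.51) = 0.00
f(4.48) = -0.00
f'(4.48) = 0.00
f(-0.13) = -0.76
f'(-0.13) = 2.59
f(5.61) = -0.00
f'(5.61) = 0.00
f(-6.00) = 1.99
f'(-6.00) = -0.00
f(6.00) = 0.00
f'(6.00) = 0.00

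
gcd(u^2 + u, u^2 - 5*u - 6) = u + 1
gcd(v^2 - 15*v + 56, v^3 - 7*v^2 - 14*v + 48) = v - 8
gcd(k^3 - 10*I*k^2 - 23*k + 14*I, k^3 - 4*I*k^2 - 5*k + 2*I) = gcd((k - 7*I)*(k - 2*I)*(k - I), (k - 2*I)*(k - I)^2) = k^2 - 3*I*k - 2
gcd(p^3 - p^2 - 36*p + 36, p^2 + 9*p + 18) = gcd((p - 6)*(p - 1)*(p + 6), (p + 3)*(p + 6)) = p + 6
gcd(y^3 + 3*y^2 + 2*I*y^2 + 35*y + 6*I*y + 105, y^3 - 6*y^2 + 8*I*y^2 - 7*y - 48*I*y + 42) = y + 7*I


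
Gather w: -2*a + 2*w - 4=-2*a + 2*w - 4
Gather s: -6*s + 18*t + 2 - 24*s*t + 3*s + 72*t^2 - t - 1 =s*(-24*t - 3) + 72*t^2 + 17*t + 1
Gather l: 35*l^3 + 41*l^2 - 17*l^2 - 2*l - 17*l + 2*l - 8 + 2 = 35*l^3 + 24*l^2 - 17*l - 6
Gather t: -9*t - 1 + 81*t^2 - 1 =81*t^2 - 9*t - 2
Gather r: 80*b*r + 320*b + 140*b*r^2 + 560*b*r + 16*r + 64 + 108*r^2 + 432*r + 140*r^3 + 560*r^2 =320*b + 140*r^3 + r^2*(140*b + 668) + r*(640*b + 448) + 64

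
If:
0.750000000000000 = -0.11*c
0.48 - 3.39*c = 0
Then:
No Solution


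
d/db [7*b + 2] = 7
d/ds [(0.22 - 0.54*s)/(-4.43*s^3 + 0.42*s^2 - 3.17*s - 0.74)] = (-4.7844*s^3 + 3.1506*s^2 - 0.1848*s + 1.097)/(19.6249*s^6 - 3.7212*s^5 + 28.2626*s^4 + 3.8936*s^3 + 9.4273*s^2 + 4.6916*s + 0.5476)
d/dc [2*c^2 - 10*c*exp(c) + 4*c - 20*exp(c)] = -10*c*exp(c) + 4*c - 30*exp(c) + 4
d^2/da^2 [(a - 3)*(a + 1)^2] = 6*a - 2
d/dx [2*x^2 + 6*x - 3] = 4*x + 6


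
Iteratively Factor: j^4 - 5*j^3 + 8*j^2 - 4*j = (j)*(j^3 - 5*j^2 + 8*j - 4) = j*(j - 2)*(j^2 - 3*j + 2) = j*(j - 2)*(j - 1)*(j - 2)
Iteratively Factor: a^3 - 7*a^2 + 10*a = (a - 2)*(a^2 - 5*a) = (a - 5)*(a - 2)*(a)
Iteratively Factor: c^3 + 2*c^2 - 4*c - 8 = (c + 2)*(c^2 - 4) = (c - 2)*(c + 2)*(c + 2)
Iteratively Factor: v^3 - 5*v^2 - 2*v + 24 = (v - 3)*(v^2 - 2*v - 8) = (v - 3)*(v + 2)*(v - 4)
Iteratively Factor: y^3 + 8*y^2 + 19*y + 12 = (y + 4)*(y^2 + 4*y + 3) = (y + 3)*(y + 4)*(y + 1)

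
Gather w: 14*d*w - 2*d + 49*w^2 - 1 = 14*d*w - 2*d + 49*w^2 - 1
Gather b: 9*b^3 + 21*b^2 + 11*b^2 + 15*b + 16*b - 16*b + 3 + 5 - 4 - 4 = 9*b^3 + 32*b^2 + 15*b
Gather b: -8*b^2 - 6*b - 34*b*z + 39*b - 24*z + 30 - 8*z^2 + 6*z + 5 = -8*b^2 + b*(33 - 34*z) - 8*z^2 - 18*z + 35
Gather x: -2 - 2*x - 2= -2*x - 4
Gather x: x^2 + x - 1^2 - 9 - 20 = x^2 + x - 30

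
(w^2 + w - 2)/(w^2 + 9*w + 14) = (w - 1)/(w + 7)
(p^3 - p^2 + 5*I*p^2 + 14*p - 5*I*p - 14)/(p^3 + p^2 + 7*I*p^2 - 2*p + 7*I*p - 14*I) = (p - 2*I)/(p + 2)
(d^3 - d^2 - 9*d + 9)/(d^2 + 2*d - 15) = (d^2 + 2*d - 3)/(d + 5)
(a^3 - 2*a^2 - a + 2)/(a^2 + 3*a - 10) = (a^2 - 1)/(a + 5)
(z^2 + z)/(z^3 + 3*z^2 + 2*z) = 1/(z + 2)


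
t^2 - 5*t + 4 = (t - 4)*(t - 1)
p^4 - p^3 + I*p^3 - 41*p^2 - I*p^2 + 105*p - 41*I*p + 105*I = (p - 5)*(p - 3)*(p + 7)*(p + I)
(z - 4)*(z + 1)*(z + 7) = z^3 + 4*z^2 - 25*z - 28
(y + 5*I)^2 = y^2 + 10*I*y - 25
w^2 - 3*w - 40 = (w - 8)*(w + 5)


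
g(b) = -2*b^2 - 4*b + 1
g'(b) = -4*b - 4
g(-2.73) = -2.99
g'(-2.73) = 6.92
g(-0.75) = 2.88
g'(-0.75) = -1.00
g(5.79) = -89.21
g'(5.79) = -27.16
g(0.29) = -0.33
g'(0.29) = -5.16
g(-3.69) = -11.47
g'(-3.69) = 10.76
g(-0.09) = 1.34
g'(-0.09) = -3.64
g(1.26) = -7.22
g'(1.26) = -9.04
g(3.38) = -35.37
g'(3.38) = -17.52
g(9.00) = -197.00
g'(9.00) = -40.00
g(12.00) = -335.00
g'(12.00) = -52.00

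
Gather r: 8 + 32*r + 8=32*r + 16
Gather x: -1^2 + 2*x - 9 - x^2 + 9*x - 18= -x^2 + 11*x - 28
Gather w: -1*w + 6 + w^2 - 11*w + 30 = w^2 - 12*w + 36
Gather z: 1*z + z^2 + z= z^2 + 2*z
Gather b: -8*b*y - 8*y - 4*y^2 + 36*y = -8*b*y - 4*y^2 + 28*y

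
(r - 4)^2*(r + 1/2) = r^3 - 15*r^2/2 + 12*r + 8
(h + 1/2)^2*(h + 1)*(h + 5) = h^4 + 7*h^3 + 45*h^2/4 + 13*h/2 + 5/4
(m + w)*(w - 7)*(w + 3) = m*w^2 - 4*m*w - 21*m + w^3 - 4*w^2 - 21*w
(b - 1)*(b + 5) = b^2 + 4*b - 5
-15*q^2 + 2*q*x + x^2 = (-3*q + x)*(5*q + x)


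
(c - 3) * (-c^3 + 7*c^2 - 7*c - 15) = -c^4 + 10*c^3 - 28*c^2 + 6*c + 45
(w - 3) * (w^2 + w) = w^3 - 2*w^2 - 3*w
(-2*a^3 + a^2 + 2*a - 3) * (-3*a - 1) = 6*a^4 - a^3 - 7*a^2 + 7*a + 3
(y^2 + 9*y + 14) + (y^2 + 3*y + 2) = 2*y^2 + 12*y + 16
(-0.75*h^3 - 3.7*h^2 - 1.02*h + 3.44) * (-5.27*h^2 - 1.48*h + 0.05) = 3.9525*h^5 + 20.609*h^4 + 10.8139*h^3 - 16.8042*h^2 - 5.1422*h + 0.172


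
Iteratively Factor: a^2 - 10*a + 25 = (a - 5)*(a - 5)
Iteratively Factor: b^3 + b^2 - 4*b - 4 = (b - 2)*(b^2 + 3*b + 2) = (b - 2)*(b + 2)*(b + 1)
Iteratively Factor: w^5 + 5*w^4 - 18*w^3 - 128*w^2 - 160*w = (w + 2)*(w^4 + 3*w^3 - 24*w^2 - 80*w) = (w + 2)*(w + 4)*(w^3 - w^2 - 20*w) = (w + 2)*(w + 4)^2*(w^2 - 5*w) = (w - 5)*(w + 2)*(w + 4)^2*(w)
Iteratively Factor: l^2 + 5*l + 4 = (l + 1)*(l + 4)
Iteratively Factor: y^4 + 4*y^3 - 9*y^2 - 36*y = (y + 3)*(y^3 + y^2 - 12*y) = (y - 3)*(y + 3)*(y^2 + 4*y) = y*(y - 3)*(y + 3)*(y + 4)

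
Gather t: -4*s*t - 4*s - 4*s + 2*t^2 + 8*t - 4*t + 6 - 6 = -8*s + 2*t^2 + t*(4 - 4*s)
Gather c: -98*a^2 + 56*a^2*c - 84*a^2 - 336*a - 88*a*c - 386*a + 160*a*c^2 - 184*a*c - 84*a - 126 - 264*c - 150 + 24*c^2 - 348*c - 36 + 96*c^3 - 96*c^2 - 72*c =-182*a^2 - 806*a + 96*c^3 + c^2*(160*a - 72) + c*(56*a^2 - 272*a - 684) - 312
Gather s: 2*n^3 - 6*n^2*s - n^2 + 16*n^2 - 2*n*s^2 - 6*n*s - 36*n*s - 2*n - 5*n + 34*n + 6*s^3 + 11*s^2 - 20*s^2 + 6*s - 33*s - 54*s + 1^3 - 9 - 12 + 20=2*n^3 + 15*n^2 + 27*n + 6*s^3 + s^2*(-2*n - 9) + s*(-6*n^2 - 42*n - 81)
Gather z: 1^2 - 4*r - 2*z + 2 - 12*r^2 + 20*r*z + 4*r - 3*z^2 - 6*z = -12*r^2 - 3*z^2 + z*(20*r - 8) + 3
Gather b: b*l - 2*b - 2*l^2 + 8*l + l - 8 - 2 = b*(l - 2) - 2*l^2 + 9*l - 10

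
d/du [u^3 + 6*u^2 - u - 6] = 3*u^2 + 12*u - 1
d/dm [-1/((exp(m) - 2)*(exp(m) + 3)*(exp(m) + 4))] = ((exp(m) - 2)*(exp(m) + 3) + (exp(m) - 2)*(exp(m) + 4) + (exp(m) + 3)*(exp(m) + 4))*exp(m)/((exp(m) - 2)^2*(exp(m) + 3)^2*(exp(m) + 4)^2)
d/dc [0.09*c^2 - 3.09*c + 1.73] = 0.18*c - 3.09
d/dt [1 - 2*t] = -2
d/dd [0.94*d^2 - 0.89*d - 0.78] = 1.88*d - 0.89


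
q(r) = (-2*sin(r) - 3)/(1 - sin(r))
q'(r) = -2*cos(r)/(1 - sin(r)) + (-2*sin(r) - 3)*cos(r)/(1 - sin(r))^2 = -5*cos(r)/(sin(r) - 1)^2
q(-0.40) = -1.60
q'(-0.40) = -2.39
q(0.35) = -5.61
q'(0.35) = -10.88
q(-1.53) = -0.50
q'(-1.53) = -0.05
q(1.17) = -61.09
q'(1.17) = -310.61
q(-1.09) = -0.65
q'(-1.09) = -0.65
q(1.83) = -147.68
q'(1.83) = 1148.41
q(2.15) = -28.66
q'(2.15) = 102.88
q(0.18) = -4.09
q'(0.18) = -7.30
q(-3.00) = -2.38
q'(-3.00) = 3.80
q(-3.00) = -2.38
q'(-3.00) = 3.80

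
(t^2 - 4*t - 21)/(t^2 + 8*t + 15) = (t - 7)/(t + 5)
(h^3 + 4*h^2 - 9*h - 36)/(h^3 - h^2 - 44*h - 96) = (h - 3)/(h - 8)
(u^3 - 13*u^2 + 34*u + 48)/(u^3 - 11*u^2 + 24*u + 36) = (u - 8)/(u - 6)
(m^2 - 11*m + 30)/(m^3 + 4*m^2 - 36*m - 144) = (m - 5)/(m^2 + 10*m + 24)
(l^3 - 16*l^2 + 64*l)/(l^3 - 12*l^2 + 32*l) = (l - 8)/(l - 4)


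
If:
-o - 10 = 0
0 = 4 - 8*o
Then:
No Solution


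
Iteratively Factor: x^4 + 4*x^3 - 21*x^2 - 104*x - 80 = (x - 5)*(x^3 + 9*x^2 + 24*x + 16) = (x - 5)*(x + 4)*(x^2 + 5*x + 4) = (x - 5)*(x + 1)*(x + 4)*(x + 4)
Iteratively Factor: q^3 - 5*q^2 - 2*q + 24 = (q - 4)*(q^2 - q - 6) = (q - 4)*(q + 2)*(q - 3)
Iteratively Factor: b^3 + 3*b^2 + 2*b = (b + 1)*(b^2 + 2*b) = (b + 1)*(b + 2)*(b)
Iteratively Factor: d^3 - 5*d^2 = (d - 5)*(d^2) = d*(d - 5)*(d)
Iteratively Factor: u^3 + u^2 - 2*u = (u + 2)*(u^2 - u) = (u - 1)*(u + 2)*(u)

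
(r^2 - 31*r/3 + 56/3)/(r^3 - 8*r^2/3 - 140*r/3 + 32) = (3*r - 7)/(3*r^2 + 16*r - 12)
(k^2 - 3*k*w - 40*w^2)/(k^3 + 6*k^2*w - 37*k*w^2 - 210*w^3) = (-k + 8*w)/(-k^2 - k*w + 42*w^2)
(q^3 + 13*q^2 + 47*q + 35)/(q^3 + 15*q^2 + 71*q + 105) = (q + 1)/(q + 3)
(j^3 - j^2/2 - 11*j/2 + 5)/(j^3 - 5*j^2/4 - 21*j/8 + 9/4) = 4*(2*j^2 + 3*j - 5)/(8*j^2 + 6*j - 9)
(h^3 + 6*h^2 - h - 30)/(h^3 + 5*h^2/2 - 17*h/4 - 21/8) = 8*(h^3 + 6*h^2 - h - 30)/(8*h^3 + 20*h^2 - 34*h - 21)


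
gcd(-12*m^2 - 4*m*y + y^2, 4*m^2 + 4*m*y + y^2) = 2*m + y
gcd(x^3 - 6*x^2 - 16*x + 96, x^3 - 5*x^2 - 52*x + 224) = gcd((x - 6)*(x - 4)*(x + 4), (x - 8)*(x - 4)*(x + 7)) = x - 4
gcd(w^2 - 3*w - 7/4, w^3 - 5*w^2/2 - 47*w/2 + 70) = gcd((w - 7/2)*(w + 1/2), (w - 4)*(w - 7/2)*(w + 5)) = w - 7/2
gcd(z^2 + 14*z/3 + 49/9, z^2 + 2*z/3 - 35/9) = z + 7/3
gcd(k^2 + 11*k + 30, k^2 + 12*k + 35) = k + 5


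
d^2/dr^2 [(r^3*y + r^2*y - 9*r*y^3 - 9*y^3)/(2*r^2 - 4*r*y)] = y^2*(5*r^3*y - 2*r^3 + 27*r^2*y - 54*r*y^2 + 36*y^3)/(r^3*(-r^3 + 6*r^2*y - 12*r*y^2 + 8*y^3))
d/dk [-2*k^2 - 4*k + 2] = -4*k - 4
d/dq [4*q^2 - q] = 8*q - 1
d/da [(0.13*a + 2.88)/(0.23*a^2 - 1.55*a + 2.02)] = (-0.0299*a^2 - 1.3248*a + 4.7266)/(0.0529*a^4 - 0.713*a^3 + 3.3317*a^2 - 6.262*a + 4.0804)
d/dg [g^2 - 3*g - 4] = 2*g - 3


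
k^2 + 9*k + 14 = (k + 2)*(k + 7)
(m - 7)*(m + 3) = m^2 - 4*m - 21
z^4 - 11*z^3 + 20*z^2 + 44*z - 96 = (z - 8)*(z - 3)*(z - 2)*(z + 2)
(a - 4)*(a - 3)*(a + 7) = a^3 - 37*a + 84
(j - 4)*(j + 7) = j^2 + 3*j - 28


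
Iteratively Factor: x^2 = (x)*(x)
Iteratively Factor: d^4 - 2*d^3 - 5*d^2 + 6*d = (d - 1)*(d^3 - d^2 - 6*d) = (d - 3)*(d - 1)*(d^2 + 2*d) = (d - 3)*(d - 1)*(d + 2)*(d)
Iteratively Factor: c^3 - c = (c + 1)*(c^2 - c) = c*(c + 1)*(c - 1)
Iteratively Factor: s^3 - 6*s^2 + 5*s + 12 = (s - 3)*(s^2 - 3*s - 4) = (s - 3)*(s + 1)*(s - 4)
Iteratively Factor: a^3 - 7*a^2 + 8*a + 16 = (a + 1)*(a^2 - 8*a + 16) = (a - 4)*(a + 1)*(a - 4)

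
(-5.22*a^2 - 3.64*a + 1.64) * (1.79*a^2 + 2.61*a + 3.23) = -9.3438*a^4 - 20.1398*a^3 - 23.4254*a^2 - 7.4768*a + 5.2972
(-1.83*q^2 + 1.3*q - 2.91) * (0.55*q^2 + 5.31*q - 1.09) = -1.0065*q^4 - 9.0023*q^3 + 7.2972*q^2 - 16.8691*q + 3.1719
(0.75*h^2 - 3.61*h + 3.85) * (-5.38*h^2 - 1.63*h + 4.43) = -4.035*h^4 + 18.1993*h^3 - 11.5062*h^2 - 22.2678*h + 17.0555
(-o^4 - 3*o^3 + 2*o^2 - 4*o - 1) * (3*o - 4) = -3*o^5 - 5*o^4 + 18*o^3 - 20*o^2 + 13*o + 4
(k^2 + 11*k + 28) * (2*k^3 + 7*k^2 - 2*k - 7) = 2*k^5 + 29*k^4 + 131*k^3 + 167*k^2 - 133*k - 196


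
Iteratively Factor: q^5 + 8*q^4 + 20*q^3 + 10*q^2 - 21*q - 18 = (q + 3)*(q^4 + 5*q^3 + 5*q^2 - 5*q - 6) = (q + 2)*(q + 3)*(q^3 + 3*q^2 - q - 3) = (q + 1)*(q + 2)*(q + 3)*(q^2 + 2*q - 3) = (q + 1)*(q + 2)*(q + 3)^2*(q - 1)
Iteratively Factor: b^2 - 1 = (b - 1)*(b + 1)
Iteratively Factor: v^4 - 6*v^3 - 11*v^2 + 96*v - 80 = (v - 5)*(v^3 - v^2 - 16*v + 16) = (v - 5)*(v + 4)*(v^2 - 5*v + 4) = (v - 5)*(v - 1)*(v + 4)*(v - 4)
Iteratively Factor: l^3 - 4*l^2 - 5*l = (l)*(l^2 - 4*l - 5) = l*(l - 5)*(l + 1)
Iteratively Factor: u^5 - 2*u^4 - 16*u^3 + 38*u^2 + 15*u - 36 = (u - 1)*(u^4 - u^3 - 17*u^2 + 21*u + 36) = (u - 1)*(u + 1)*(u^3 - 2*u^2 - 15*u + 36) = (u - 3)*(u - 1)*(u + 1)*(u^2 + u - 12) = (u - 3)^2*(u - 1)*(u + 1)*(u + 4)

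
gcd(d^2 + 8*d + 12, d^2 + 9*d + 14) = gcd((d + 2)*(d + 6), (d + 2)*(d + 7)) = d + 2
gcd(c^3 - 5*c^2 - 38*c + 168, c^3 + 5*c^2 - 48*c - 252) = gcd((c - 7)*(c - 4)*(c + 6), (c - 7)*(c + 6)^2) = c^2 - c - 42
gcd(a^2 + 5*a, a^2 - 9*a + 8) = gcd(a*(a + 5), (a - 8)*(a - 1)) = 1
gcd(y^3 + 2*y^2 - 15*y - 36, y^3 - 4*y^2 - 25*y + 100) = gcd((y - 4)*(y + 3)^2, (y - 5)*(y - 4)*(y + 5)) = y - 4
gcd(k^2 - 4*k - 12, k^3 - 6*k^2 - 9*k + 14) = k + 2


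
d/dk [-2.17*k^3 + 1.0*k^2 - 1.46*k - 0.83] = -6.51*k^2 + 2.0*k - 1.46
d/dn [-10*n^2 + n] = 1 - 20*n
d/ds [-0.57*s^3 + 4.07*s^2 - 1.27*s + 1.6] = -1.71*s^2 + 8.14*s - 1.27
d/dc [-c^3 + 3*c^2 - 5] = 3*c*(2 - c)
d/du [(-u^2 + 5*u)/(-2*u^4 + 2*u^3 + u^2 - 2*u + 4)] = (-4*u^5 + 32*u^4 - 20*u^3 - 3*u^2 - 8*u + 20)/(4*u^8 - 8*u^7 + 12*u^5 - 23*u^4 + 12*u^3 + 12*u^2 - 16*u + 16)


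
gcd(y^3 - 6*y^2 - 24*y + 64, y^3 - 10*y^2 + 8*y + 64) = y - 8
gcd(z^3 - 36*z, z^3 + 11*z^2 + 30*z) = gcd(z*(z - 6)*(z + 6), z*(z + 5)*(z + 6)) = z^2 + 6*z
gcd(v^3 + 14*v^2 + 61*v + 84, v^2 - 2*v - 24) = v + 4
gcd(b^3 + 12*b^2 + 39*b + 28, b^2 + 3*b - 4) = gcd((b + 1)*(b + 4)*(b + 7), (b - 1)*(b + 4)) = b + 4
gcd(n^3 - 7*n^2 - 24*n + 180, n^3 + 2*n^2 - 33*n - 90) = n^2 - n - 30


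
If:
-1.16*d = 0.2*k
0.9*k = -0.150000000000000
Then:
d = 0.03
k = -0.17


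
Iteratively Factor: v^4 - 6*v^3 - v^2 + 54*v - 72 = (v - 2)*(v^3 - 4*v^2 - 9*v + 36) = (v - 3)*(v - 2)*(v^2 - v - 12) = (v - 4)*(v - 3)*(v - 2)*(v + 3)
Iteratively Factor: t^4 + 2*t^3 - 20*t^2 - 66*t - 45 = (t + 1)*(t^3 + t^2 - 21*t - 45) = (t + 1)*(t + 3)*(t^2 - 2*t - 15) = (t - 5)*(t + 1)*(t + 3)*(t + 3)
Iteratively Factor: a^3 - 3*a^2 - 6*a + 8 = (a - 1)*(a^2 - 2*a - 8) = (a - 4)*(a - 1)*(a + 2)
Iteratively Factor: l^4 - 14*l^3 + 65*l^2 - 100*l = (l - 4)*(l^3 - 10*l^2 + 25*l) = l*(l - 4)*(l^2 - 10*l + 25) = l*(l - 5)*(l - 4)*(l - 5)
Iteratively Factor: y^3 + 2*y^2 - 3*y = (y)*(y^2 + 2*y - 3) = y*(y + 3)*(y - 1)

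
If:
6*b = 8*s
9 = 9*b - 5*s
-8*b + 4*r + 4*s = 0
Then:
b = 12/7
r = 15/7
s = 9/7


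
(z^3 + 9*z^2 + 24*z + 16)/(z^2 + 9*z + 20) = (z^2 + 5*z + 4)/(z + 5)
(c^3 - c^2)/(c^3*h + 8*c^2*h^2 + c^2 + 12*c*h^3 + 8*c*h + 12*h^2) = c^2*(c - 1)/(c^3*h + 8*c^2*h^2 + c^2 + 12*c*h^3 + 8*c*h + 12*h^2)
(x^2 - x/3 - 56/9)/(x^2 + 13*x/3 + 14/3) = (x - 8/3)/(x + 2)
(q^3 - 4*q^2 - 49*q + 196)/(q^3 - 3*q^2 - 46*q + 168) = (q - 7)/(q - 6)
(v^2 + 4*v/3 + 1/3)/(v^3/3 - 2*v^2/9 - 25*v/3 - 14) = 3*(3*v^2 + 4*v + 1)/(3*v^3 - 2*v^2 - 75*v - 126)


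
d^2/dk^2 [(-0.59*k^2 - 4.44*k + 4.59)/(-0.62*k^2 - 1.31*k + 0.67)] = (2.22044604925031e-16*k^4 + 2.455076*k^3 - 9.11586*k^2 - 11.301732*k - 11.243492)/(0.238328*k^6 + 1.510692*k^5 + 2.419302*k^4 - 1.016953*k^3 - 2.614407*k^2 + 1.764177*k - 0.300763)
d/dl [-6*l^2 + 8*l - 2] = 8 - 12*l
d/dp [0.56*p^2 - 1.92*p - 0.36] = 1.12*p - 1.92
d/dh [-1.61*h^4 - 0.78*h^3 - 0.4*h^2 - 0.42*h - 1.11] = -6.44*h^3 - 2.34*h^2 - 0.8*h - 0.42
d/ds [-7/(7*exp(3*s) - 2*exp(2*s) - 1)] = (147*exp(s) - 28)*exp(2*s)/(-7*exp(3*s) + 2*exp(2*s) + 1)^2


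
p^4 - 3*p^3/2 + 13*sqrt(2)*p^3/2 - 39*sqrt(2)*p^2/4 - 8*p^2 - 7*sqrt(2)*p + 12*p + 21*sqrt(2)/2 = (p - 3/2)*(p - sqrt(2))*(p + sqrt(2)/2)*(p + 7*sqrt(2))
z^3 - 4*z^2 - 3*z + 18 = (z - 3)^2*(z + 2)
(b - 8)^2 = b^2 - 16*b + 64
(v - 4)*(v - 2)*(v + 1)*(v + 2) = v^4 - 3*v^3 - 8*v^2 + 12*v + 16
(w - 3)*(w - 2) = w^2 - 5*w + 6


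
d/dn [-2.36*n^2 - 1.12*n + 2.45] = -4.72*n - 1.12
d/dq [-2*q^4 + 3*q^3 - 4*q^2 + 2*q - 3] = -8*q^3 + 9*q^2 - 8*q + 2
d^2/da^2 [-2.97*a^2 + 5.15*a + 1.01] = -5.94000000000000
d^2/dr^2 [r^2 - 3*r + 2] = 2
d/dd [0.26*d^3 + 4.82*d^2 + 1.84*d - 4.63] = 0.78*d^2 + 9.64*d + 1.84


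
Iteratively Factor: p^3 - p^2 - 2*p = (p - 2)*(p^2 + p) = p*(p - 2)*(p + 1)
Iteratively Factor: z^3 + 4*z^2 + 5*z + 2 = (z + 1)*(z^2 + 3*z + 2) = (z + 1)*(z + 2)*(z + 1)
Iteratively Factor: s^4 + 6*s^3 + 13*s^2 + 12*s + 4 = (s + 2)*(s^3 + 4*s^2 + 5*s + 2) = (s + 1)*(s + 2)*(s^2 + 3*s + 2) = (s + 1)*(s + 2)^2*(s + 1)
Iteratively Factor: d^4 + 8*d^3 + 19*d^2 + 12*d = (d + 1)*(d^3 + 7*d^2 + 12*d) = (d + 1)*(d + 3)*(d^2 + 4*d) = (d + 1)*(d + 3)*(d + 4)*(d)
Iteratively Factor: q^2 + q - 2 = (q - 1)*(q + 2)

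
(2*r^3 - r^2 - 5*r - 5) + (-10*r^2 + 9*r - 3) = 2*r^3 - 11*r^2 + 4*r - 8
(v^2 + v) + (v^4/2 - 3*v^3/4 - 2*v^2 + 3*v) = v^4/2 - 3*v^3/4 - v^2 + 4*v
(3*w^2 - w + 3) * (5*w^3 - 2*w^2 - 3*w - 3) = 15*w^5 - 11*w^4 + 8*w^3 - 12*w^2 - 6*w - 9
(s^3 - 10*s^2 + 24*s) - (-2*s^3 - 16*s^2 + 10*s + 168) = 3*s^3 + 6*s^2 + 14*s - 168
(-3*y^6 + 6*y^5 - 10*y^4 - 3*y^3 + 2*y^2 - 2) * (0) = 0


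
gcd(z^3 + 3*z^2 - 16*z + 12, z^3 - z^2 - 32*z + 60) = z^2 + 4*z - 12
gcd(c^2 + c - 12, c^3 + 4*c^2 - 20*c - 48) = 1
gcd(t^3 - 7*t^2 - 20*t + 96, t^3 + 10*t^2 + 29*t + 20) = t + 4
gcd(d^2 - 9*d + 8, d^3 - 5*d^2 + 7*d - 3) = d - 1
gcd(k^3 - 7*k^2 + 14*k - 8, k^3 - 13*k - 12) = k - 4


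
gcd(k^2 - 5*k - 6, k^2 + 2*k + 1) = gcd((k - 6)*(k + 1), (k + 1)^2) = k + 1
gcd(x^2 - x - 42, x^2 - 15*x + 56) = x - 7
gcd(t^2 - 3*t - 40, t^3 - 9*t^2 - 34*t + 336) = t - 8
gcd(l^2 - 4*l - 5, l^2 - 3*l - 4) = l + 1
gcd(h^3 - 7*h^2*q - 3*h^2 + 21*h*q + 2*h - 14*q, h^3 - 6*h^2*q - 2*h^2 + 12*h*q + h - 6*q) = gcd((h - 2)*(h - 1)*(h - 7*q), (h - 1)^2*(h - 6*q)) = h - 1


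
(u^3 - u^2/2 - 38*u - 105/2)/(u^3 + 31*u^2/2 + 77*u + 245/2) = (2*u^2 - 11*u - 21)/(2*u^2 + 21*u + 49)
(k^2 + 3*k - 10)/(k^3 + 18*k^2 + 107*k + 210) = (k - 2)/(k^2 + 13*k + 42)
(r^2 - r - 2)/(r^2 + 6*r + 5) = (r - 2)/(r + 5)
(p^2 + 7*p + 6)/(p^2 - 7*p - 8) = (p + 6)/(p - 8)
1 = 1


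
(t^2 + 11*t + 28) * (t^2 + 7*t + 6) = t^4 + 18*t^3 + 111*t^2 + 262*t + 168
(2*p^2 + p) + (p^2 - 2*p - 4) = 3*p^2 - p - 4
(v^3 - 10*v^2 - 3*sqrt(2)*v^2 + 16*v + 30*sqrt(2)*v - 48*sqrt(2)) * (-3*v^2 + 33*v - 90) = -3*v^5 + 9*sqrt(2)*v^4 + 63*v^4 - 468*v^3 - 189*sqrt(2)*v^3 + 1428*v^2 + 1404*sqrt(2)*v^2 - 4284*sqrt(2)*v - 1440*v + 4320*sqrt(2)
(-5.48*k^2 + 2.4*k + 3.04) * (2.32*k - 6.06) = -12.7136*k^3 + 38.7768*k^2 - 7.4912*k - 18.4224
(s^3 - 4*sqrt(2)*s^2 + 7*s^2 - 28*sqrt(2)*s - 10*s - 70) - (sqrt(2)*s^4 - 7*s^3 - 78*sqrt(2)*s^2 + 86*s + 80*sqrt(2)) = -sqrt(2)*s^4 + 8*s^3 + 7*s^2 + 74*sqrt(2)*s^2 - 96*s - 28*sqrt(2)*s - 80*sqrt(2) - 70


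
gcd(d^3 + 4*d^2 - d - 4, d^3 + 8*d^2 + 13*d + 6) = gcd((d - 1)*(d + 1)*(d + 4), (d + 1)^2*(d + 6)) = d + 1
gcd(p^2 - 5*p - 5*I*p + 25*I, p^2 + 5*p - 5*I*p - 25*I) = p - 5*I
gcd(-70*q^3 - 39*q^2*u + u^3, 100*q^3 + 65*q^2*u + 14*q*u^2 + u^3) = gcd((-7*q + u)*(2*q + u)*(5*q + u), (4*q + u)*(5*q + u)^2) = 5*q + u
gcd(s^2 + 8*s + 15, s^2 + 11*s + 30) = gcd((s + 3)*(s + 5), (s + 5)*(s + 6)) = s + 5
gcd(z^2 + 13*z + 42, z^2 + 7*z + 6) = z + 6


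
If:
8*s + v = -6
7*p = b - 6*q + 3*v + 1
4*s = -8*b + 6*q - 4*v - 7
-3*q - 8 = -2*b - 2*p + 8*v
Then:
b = -277*v/112 - 19/7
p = 269*v/112 + 16/7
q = -19*v/7 - 62/21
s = -v/8 - 3/4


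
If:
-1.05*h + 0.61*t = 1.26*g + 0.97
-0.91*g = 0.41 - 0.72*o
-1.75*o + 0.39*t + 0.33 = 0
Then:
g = 0.176326530612245*t - 0.301350078492936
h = 0.369360544217687*t - 0.562189429618001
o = 0.222857142857143*t + 0.188571428571429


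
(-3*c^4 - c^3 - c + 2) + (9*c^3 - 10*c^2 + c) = -3*c^4 + 8*c^3 - 10*c^2 + 2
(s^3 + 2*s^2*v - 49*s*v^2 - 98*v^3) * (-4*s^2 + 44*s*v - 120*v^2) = -4*s^5 + 36*s^4*v + 164*s^3*v^2 - 2004*s^2*v^3 + 1568*s*v^4 + 11760*v^5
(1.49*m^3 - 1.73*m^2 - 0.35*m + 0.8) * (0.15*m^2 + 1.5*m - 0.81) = 0.2235*m^5 + 1.9755*m^4 - 3.8544*m^3 + 0.9963*m^2 + 1.4835*m - 0.648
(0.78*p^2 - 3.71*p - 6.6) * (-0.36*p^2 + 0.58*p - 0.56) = -0.2808*p^4 + 1.788*p^3 - 0.2126*p^2 - 1.7504*p + 3.696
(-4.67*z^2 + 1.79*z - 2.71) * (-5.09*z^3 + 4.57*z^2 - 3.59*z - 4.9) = 23.7703*z^5 - 30.453*z^4 + 38.7395*z^3 + 4.0722*z^2 + 0.957899999999999*z + 13.279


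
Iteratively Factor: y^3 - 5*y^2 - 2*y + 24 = (y - 4)*(y^2 - y - 6) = (y - 4)*(y - 3)*(y + 2)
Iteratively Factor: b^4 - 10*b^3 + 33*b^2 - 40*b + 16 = (b - 1)*(b^3 - 9*b^2 + 24*b - 16) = (b - 4)*(b - 1)*(b^2 - 5*b + 4) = (b - 4)^2*(b - 1)*(b - 1)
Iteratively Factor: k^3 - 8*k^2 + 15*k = (k - 5)*(k^2 - 3*k) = k*(k - 5)*(k - 3)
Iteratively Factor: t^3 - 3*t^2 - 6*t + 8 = (t - 4)*(t^2 + t - 2) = (t - 4)*(t - 1)*(t + 2)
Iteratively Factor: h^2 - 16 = (h + 4)*(h - 4)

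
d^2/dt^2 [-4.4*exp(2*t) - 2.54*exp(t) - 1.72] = (-17.6*exp(t) - 2.54)*exp(t)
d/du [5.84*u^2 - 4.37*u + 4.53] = 11.68*u - 4.37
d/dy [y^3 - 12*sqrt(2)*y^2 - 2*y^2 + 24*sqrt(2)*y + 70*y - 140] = 3*y^2 - 24*sqrt(2)*y - 4*y + 24*sqrt(2) + 70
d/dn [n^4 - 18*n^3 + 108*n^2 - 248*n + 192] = 4*n^3 - 54*n^2 + 216*n - 248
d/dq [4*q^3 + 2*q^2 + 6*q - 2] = 12*q^2 + 4*q + 6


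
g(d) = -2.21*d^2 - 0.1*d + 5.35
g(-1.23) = 2.13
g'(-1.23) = 5.34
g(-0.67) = 4.42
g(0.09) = 5.32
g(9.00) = -174.56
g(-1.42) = 1.04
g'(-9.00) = 39.68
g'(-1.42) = 6.18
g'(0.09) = -0.50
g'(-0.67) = 2.86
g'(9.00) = -39.88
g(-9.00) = -172.76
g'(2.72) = -12.12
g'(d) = -4.42*d - 0.1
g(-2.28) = -5.91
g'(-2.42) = 10.60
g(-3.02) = -14.50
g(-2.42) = -7.35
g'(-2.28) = 9.98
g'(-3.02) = 13.25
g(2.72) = -11.27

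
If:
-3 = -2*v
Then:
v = 3/2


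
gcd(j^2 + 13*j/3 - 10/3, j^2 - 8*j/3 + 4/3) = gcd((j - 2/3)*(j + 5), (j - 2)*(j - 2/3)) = j - 2/3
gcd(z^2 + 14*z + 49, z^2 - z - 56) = z + 7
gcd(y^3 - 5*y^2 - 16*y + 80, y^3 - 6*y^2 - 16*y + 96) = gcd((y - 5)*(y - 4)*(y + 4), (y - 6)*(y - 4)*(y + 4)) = y^2 - 16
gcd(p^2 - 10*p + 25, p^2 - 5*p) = p - 5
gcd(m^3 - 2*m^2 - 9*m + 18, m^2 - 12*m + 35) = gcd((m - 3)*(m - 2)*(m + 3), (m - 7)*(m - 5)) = 1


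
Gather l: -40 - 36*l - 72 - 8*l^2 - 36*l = -8*l^2 - 72*l - 112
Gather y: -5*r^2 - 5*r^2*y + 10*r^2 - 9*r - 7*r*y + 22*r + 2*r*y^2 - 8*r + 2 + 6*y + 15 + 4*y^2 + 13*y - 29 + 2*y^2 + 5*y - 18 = 5*r^2 + 5*r + y^2*(2*r + 6) + y*(-5*r^2 - 7*r + 24) - 30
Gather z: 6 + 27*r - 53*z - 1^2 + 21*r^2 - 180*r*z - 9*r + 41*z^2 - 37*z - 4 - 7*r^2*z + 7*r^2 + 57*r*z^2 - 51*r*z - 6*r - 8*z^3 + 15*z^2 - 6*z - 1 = 28*r^2 + 12*r - 8*z^3 + z^2*(57*r + 56) + z*(-7*r^2 - 231*r - 96)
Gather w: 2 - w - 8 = -w - 6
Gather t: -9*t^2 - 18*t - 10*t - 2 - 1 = -9*t^2 - 28*t - 3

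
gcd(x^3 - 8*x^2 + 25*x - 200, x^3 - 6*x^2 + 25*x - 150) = x^2 + 25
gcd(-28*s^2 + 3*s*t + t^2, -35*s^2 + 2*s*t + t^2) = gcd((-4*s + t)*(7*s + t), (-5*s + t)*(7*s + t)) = 7*s + t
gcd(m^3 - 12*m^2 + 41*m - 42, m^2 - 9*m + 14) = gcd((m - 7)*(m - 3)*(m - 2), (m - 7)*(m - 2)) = m^2 - 9*m + 14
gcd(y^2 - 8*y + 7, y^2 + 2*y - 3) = y - 1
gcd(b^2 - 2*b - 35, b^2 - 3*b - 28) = b - 7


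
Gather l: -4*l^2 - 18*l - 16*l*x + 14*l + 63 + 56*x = -4*l^2 + l*(-16*x - 4) + 56*x + 63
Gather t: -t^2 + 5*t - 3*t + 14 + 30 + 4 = -t^2 + 2*t + 48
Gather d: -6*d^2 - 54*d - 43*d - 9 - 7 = -6*d^2 - 97*d - 16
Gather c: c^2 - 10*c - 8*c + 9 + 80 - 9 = c^2 - 18*c + 80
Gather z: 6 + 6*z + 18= 6*z + 24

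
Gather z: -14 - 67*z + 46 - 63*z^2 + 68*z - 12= -63*z^2 + z + 20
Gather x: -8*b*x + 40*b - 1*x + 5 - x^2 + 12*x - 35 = 40*b - x^2 + x*(11 - 8*b) - 30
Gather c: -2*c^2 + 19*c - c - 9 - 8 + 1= -2*c^2 + 18*c - 16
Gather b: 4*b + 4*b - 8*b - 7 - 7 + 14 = 0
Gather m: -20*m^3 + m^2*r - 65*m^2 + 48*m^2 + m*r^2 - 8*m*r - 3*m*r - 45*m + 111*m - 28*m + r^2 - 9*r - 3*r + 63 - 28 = -20*m^3 + m^2*(r - 17) + m*(r^2 - 11*r + 38) + r^2 - 12*r + 35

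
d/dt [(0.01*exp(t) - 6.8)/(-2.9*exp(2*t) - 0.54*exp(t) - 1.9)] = (0.029*exp(2*t) - 39.44*exp(t) - 3.691)*exp(t)/(8.41*exp(4*t) + 3.132*exp(3*t) + 11.3116*exp(2*t) + 2.052*exp(t) + 3.61)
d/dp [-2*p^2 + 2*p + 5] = 2 - 4*p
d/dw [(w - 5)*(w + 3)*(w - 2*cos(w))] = (w - 5)*(w + 3)*(2*sin(w) + 1) + (w - 5)*(w - 2*cos(w)) + (w + 3)*(w - 2*cos(w))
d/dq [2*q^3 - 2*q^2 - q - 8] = 6*q^2 - 4*q - 1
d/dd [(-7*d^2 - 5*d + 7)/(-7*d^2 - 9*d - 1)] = 4*(7*d^2 + 28*d + 17)/(49*d^4 + 126*d^3 + 95*d^2 + 18*d + 1)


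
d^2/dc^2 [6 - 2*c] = 0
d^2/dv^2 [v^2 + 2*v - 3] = 2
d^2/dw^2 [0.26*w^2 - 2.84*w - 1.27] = 0.520000000000000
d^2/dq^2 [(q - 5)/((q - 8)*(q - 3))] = 2*(q^3 - 15*q^2 + 93*q - 221)/(q^6 - 33*q^5 + 435*q^4 - 2915*q^3 + 10440*q^2 - 19008*q + 13824)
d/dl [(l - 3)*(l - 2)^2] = (l - 2)*(3*l - 8)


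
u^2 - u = u*(u - 1)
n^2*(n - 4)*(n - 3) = n^4 - 7*n^3 + 12*n^2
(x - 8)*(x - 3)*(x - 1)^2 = x^4 - 13*x^3 + 47*x^2 - 59*x + 24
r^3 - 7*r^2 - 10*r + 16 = (r - 8)*(r - 1)*(r + 2)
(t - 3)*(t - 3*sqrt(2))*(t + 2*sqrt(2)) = t^3 - 3*t^2 - sqrt(2)*t^2 - 12*t + 3*sqrt(2)*t + 36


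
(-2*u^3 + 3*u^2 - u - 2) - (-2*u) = -2*u^3 + 3*u^2 + u - 2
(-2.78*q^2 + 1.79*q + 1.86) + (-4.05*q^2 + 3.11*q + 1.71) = -6.83*q^2 + 4.9*q + 3.57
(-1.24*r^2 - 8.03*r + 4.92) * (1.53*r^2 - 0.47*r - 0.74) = -1.8972*r^4 - 11.7031*r^3 + 12.2193*r^2 + 3.6298*r - 3.6408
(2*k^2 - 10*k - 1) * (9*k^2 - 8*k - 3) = 18*k^4 - 106*k^3 + 65*k^2 + 38*k + 3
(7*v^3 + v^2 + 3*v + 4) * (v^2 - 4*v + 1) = 7*v^5 - 27*v^4 + 6*v^3 - 7*v^2 - 13*v + 4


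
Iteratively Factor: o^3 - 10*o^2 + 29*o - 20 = (o - 5)*(o^2 - 5*o + 4) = (o - 5)*(o - 4)*(o - 1)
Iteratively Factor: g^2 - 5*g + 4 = (g - 4)*(g - 1)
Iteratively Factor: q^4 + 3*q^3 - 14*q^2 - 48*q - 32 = (q + 4)*(q^3 - q^2 - 10*q - 8) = (q + 1)*(q + 4)*(q^2 - 2*q - 8) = (q + 1)*(q + 2)*(q + 4)*(q - 4)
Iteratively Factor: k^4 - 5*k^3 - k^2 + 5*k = (k - 1)*(k^3 - 4*k^2 - 5*k) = (k - 5)*(k - 1)*(k^2 + k) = k*(k - 5)*(k - 1)*(k + 1)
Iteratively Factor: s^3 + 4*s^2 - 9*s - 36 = (s + 4)*(s^2 - 9) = (s + 3)*(s + 4)*(s - 3)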